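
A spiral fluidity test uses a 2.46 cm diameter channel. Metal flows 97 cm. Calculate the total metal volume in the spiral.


Formula: V = pi * (d/2)^2 * L  (cylinder volume)
Radius = 2.46/2 = 1.23 cm
V = pi * 1.23^2 * 97 = 461.0328 cm^3

Answer: 461.0328 cm^3


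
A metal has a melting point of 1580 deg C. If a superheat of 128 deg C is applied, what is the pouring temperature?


Formula: T_pour = T_melt + Superheat
T_pour = 1580 + 128 = 1708 deg C

1708 deg C


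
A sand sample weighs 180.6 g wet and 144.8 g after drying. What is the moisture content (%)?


Formula: MC = (W_wet - W_dry) / W_wet * 100
Water mass = 180.6 - 144.8 = 35.8 g
MC = 35.8 / 180.6 * 100 = 19.8228%

19.8228%


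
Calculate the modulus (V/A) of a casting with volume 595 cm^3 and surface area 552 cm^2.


Formula: Casting Modulus M = V / A
M = 595 cm^3 / 552 cm^2 = 1.0779 cm

Answer: 1.0779 cm


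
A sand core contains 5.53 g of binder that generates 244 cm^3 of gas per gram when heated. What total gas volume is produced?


Formula: V_gas = W_binder * gas_evolution_rate
V = 5.53 g * 244 cm^3/g = 1349.3200 cm^3

Final answer: 1349.3200 cm^3


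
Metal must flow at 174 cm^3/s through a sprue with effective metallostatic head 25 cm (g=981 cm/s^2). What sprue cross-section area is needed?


Formula: v = sqrt(2*g*h), A = Q/v
Velocity: v = sqrt(2 * 981 * 25) = sqrt(49050) = 221.4723 cm/s
Sprue area: A = Q / v = 174 / 221.4723 = 0.7857 cm^2

Answer: 0.7857 cm^2


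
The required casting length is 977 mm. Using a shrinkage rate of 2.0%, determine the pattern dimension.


Formula: L_pattern = L_casting * (1 + shrinkage_rate/100)
Shrinkage factor = 1 + 2.0/100 = 1.02
L_pattern = 977 mm * 1.02 = 996.5400 mm

Answer: 996.5400 mm


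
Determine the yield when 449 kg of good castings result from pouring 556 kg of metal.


Formula: Casting Yield = (W_good / W_total) * 100
Yield = (449 kg / 556 kg) * 100 = 80.7554%

Final answer: 80.7554%


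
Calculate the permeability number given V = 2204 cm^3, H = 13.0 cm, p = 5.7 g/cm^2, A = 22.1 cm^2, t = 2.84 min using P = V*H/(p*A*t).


Formula: Permeability Number P = (V * H) / (p * A * t)
Numerator: V * H = 2204 * 13.0 = 28652.0
Denominator: p * A * t = 5.7 * 22.1 * 2.84 = 357.7548
P = 28652.0 / 357.7548 = 80.0884


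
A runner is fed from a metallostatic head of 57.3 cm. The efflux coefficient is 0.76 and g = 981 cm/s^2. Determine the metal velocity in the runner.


Formula: v = Cd * sqrt(2 * g * h)  (Torricelli with discharge coefficient)
2*g*h = 2 * 981 * 57.3 = 112422.6 cm^2/s^2
sqrt(112422.6) = 335.29480 cm/s
v = 0.76 * 335.29480 = 254.8240 cm/s

Final answer: 254.8240 cm/s


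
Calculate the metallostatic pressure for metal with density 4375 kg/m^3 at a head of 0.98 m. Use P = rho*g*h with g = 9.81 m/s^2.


Formula: P = rho * g * h
rho * g = 4375 * 9.81 = 42918.75 N/m^3
P = 42918.75 * 0.98 = 42060.3750 Pa

Answer: 42060.3750 Pa


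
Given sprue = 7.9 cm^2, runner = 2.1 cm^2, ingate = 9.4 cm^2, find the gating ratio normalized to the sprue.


Sprue:Runner:Ingate = 1 : 2.1/7.9 : 9.4/7.9 = 1:0.27:1.19

Final answer: 1:0.27:1.19


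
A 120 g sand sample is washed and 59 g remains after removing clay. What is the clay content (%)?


Formula: Clay% = (W_total - W_washed) / W_total * 100
Clay mass = 120 - 59 = 61 g
Clay% = 61 / 120 * 100 = 50.8333%

Answer: 50.8333%


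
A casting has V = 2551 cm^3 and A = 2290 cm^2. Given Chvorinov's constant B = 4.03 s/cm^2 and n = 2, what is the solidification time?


Formula: t_s = B * (V/A)^n  (Chvorinov's rule, n=2)
Modulus M = V/A = 2551/2290 = 1.113974 cm
M^2 = 1.113974^2 = 1.240938 cm^2
t_s = 4.03 * 1.240938 = 5.0010 s

Answer: 5.0010 s


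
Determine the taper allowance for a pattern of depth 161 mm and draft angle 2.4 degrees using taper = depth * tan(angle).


Formula: taper = depth * tan(draft_angle)
tan(2.4 deg) = 0.0419124
taper = 161 mm * 0.0419124 = 6.7479 mm

6.7479 mm


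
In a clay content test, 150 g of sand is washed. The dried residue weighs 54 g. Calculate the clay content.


Formula: Clay% = (W_total - W_washed) / W_total * 100
Clay mass = 150 - 54 = 96 g
Clay% = 96 / 150 * 100 = 64.0000%

Final answer: 64.0000%


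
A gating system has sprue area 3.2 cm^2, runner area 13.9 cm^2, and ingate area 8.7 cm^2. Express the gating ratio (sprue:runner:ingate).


Sprue:Runner:Ingate = 1 : 13.9/3.2 : 8.7/3.2 = 1:4.34:2.72

Final answer: 1:4.34:2.72


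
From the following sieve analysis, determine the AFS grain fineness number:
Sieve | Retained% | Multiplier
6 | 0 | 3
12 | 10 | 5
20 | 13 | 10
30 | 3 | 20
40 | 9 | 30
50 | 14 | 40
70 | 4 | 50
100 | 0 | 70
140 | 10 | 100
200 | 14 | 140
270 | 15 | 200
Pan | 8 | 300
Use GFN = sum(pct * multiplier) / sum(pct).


Formula: GFN = sum(pct * multiplier) / sum(pct)
sum(pct * multiplier) = 9630
sum(pct) = 100
GFN = 9630 / 100 = 96.30

Answer: 96.30


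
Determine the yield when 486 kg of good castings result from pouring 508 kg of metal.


Formula: Casting Yield = (W_good / W_total) * 100
Yield = (486 kg / 508 kg) * 100 = 95.6693%

95.6693%


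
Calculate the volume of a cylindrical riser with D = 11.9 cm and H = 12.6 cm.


Formula: V = pi * (D/2)^2 * H  (cylinder volume)
Radius = D/2 = 11.9/2 = 5.95 cm
V = pi * 5.95^2 * 12.6 = 1401.3749 cm^3

Final answer: 1401.3749 cm^3


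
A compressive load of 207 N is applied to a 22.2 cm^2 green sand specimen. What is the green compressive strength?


Formula: Compressive Strength = Force / Area
Strength = 207 N / 22.2 cm^2 = 9.3243 N/cm^2

9.3243 N/cm^2


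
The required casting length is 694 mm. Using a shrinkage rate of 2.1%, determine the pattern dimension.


Formula: L_pattern = L_casting * (1 + shrinkage_rate/100)
Shrinkage factor = 1 + 2.1/100 = 1.021
L_pattern = 694 mm * 1.021 = 708.5740 mm


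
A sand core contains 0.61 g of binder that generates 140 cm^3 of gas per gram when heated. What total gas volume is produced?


Formula: V_gas = W_binder * gas_evolution_rate
V = 0.61 g * 140 cm^3/g = 85.4000 cm^3

Final answer: 85.4000 cm^3


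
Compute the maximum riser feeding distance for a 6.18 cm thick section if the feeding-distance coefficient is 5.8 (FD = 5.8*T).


Formula: FD = 5.8 * T  (riser feeding-distance rule)
FD = 5.8 * 6.18 cm = 35.8440 cm


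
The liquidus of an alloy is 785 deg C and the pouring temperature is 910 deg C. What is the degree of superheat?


Formula: Superheat = T_pour - T_melt
Superheat = 910 - 785 = 125 deg C

Answer: 125 deg C


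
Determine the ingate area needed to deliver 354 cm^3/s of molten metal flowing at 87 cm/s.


Formula: A_ingate = Q / v  (continuity equation)
A = 354 cm^3/s / 87 cm/s = 4.0690 cm^2

4.0690 cm^2


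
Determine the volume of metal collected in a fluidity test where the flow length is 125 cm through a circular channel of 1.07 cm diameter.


Formula: V = pi * (d/2)^2 * L  (cylinder volume)
Radius = 1.07/2 = 0.535 cm
V = pi * 0.535^2 * 125 = 112.4003 cm^3

Final answer: 112.4003 cm^3


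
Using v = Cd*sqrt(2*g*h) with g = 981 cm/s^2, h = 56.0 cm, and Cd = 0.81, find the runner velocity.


Formula: v = Cd * sqrt(2 * g * h)  (Torricelli with discharge coefficient)
2*g*h = 2 * 981 * 56.0 = 109872.0 cm^2/s^2
sqrt(109872.0) = 331.46946 cm/s
v = 0.81 * 331.46946 = 268.4903 cm/s

Final answer: 268.4903 cm/s


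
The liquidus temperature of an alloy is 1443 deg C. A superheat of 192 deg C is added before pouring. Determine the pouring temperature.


Formula: T_pour = T_melt + Superheat
T_pour = 1443 + 192 = 1635 deg C


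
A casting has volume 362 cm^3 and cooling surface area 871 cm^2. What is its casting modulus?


Formula: Casting Modulus M = V / A
M = 362 cm^3 / 871 cm^2 = 0.4156 cm

0.4156 cm


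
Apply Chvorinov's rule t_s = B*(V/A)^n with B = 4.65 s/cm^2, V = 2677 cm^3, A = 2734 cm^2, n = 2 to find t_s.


Formula: t_s = B * (V/A)^n  (Chvorinov's rule, n=2)
Modulus M = V/A = 2677/2734 = 0.979151 cm
M^2 = 0.979151^2 = 0.958737 cm^2
t_s = 4.65 * 0.958737 = 4.4581 s

4.4581 s


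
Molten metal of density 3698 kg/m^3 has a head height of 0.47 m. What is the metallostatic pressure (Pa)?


Formula: P = rho * g * h
rho * g = 3698 * 9.81 = 36277.38 N/m^3
P = 36277.38 * 0.47 = 17050.3686 Pa

Answer: 17050.3686 Pa


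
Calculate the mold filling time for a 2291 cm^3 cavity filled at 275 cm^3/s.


Formula: t_fill = V_mold / Q_flow
t = 2291 cm^3 / 275 cm^3/s = 8.3309 s


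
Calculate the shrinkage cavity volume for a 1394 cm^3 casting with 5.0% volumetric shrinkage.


Formula: V_shrink = V_casting * shrinkage_pct / 100
V_shrink = 1394 cm^3 * 5.0 / 100 = 69.7000 cm^3

69.7000 cm^3


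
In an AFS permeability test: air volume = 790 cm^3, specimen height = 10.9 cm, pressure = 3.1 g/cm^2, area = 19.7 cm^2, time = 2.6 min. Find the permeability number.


Formula: Permeability Number P = (V * H) / (p * A * t)
Numerator: V * H = 790 * 10.9 = 8611.0
Denominator: p * A * t = 3.1 * 19.7 * 2.6 = 158.782
P = 8611.0 / 158.782 = 54.2316

Answer: 54.2316


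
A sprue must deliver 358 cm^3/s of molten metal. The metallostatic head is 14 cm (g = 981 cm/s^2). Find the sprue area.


Formula: v = sqrt(2*g*h), A = Q/v
Velocity: v = sqrt(2 * 981 * 14) = sqrt(27468) = 165.7347 cm/s
Sprue area: A = Q / v = 358 / 165.7347 = 2.1601 cm^2

2.1601 cm^2


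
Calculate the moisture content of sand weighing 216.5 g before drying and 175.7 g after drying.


Formula: MC = (W_wet - W_dry) / W_wet * 100
Water mass = 216.5 - 175.7 = 40.8 g
MC = 40.8 / 216.5 * 100 = 18.8453%

18.8453%


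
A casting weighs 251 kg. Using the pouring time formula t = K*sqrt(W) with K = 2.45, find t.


Formula: t = K * sqrt(W)
sqrt(W) = sqrt(251) = 15.84298
t = 2.45 * 15.84298 = 38.8153 s

Final answer: 38.8153 s


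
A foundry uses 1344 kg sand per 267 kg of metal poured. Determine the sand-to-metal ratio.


Formula: Sand-to-Metal Ratio = W_sand / W_metal
Ratio = 1344 kg / 267 kg = 5.0337

Final answer: 5.0337


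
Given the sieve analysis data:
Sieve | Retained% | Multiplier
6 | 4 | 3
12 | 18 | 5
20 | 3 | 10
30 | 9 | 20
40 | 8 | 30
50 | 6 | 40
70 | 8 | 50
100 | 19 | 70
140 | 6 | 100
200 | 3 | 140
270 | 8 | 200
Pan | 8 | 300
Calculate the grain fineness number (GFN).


Formula: GFN = sum(pct * multiplier) / sum(pct)
sum(pct * multiplier) = 7542
sum(pct) = 100
GFN = 7542 / 100 = 75.42

75.42


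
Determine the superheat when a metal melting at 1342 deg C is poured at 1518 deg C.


Formula: Superheat = T_pour - T_melt
Superheat = 1518 - 1342 = 176 deg C

Answer: 176 deg C


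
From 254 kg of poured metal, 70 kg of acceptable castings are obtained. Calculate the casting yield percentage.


Formula: Casting Yield = (W_good / W_total) * 100
Yield = (70 kg / 254 kg) * 100 = 27.5591%

27.5591%


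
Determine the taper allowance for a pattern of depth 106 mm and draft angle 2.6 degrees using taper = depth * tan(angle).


Formula: taper = depth * tan(draft_angle)
tan(2.6 deg) = 0.0454097
taper = 106 mm * 0.0454097 = 4.8134 mm


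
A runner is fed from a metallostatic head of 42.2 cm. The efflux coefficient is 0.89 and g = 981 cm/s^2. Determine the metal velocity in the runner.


Formula: v = Cd * sqrt(2 * g * h)  (Torricelli with discharge coefficient)
2*g*h = 2 * 981 * 42.2 = 82796.4 cm^2/s^2
sqrt(82796.4) = 287.74364 cm/s
v = 0.89 * 287.74364 = 256.0918 cm/s

Answer: 256.0918 cm/s


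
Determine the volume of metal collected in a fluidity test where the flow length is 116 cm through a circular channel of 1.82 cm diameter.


Formula: V = pi * (d/2)^2 * L  (cylinder volume)
Radius = 1.82/2 = 0.91 cm
V = pi * 0.91^2 * 116 = 301.7801 cm^3

301.7801 cm^3


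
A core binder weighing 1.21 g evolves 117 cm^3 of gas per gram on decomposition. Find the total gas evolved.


Formula: V_gas = W_binder * gas_evolution_rate
V = 1.21 g * 117 cm^3/g = 141.5700 cm^3

Final answer: 141.5700 cm^3


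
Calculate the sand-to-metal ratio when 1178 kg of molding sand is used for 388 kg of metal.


Formula: Sand-to-Metal Ratio = W_sand / W_metal
Ratio = 1178 kg / 388 kg = 3.0361


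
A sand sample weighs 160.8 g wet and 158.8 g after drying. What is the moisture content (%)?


Formula: MC = (W_wet - W_dry) / W_wet * 100
Water mass = 160.8 - 158.8 = 2.0 g
MC = 2.0 / 160.8 * 100 = 1.2438%


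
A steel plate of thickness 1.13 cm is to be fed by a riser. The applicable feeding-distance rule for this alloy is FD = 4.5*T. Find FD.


Formula: FD = 4.5 * T  (riser feeding-distance rule)
FD = 4.5 * 1.13 cm = 5.0850 cm

Answer: 5.0850 cm


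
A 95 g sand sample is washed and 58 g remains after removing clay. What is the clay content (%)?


Formula: Clay% = (W_total - W_washed) / W_total * 100
Clay mass = 95 - 58 = 37 g
Clay% = 37 / 95 * 100 = 38.9474%

Final answer: 38.9474%


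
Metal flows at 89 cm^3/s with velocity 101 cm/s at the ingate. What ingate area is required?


Formula: A_ingate = Q / v  (continuity equation)
A = 89 cm^3/s / 101 cm/s = 0.8812 cm^2

Final answer: 0.8812 cm^2


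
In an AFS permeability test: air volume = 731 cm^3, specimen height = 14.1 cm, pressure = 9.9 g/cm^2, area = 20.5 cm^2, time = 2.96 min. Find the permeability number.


Formula: Permeability Number P = (V * H) / (p * A * t)
Numerator: V * H = 731 * 14.1 = 10307.1
Denominator: p * A * t = 9.9 * 20.5 * 2.96 = 600.732
P = 10307.1 / 600.732 = 17.1576


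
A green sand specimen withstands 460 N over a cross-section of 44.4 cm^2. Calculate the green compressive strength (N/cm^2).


Formula: Compressive Strength = Force / Area
Strength = 460 N / 44.4 cm^2 = 10.3604 N/cm^2


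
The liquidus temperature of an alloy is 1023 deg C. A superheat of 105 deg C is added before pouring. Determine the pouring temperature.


Formula: T_pour = T_melt + Superheat
T_pour = 1023 + 105 = 1128 deg C


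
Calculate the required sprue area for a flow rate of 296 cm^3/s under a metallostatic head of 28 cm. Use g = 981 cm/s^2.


Formula: v = sqrt(2*g*h), A = Q/v
Velocity: v = sqrt(2 * 981 * 28) = sqrt(54936) = 234.3843 cm/s
Sprue area: A = Q / v = 296 / 234.3843 = 1.2629 cm^2

Answer: 1.2629 cm^2


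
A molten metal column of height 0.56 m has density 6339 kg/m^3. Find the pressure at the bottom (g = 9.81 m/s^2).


Formula: P = rho * g * h
rho * g = 6339 * 9.81 = 62185.59 N/m^3
P = 62185.59 * 0.56 = 34823.9304 Pa

Final answer: 34823.9304 Pa


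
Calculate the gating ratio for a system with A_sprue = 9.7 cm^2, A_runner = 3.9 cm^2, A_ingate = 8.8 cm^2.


Sprue:Runner:Ingate = 1 : 3.9/9.7 : 8.8/9.7 = 1:0.40:0.91


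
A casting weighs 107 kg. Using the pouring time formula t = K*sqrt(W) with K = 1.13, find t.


Formula: t = K * sqrt(W)
sqrt(W) = sqrt(107) = 10.34408
t = 1.13 * 10.34408 = 11.6888 s

Final answer: 11.6888 s


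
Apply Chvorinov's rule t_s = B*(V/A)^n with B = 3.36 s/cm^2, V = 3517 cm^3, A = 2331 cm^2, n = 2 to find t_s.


Formula: t_s = B * (V/A)^n  (Chvorinov's rule, n=2)
Modulus M = V/A = 3517/2331 = 1.508795 cm
M^2 = 1.508795^2 = 2.276462 cm^2
t_s = 3.36 * 2.276462 = 7.6489 s

Final answer: 7.6489 s


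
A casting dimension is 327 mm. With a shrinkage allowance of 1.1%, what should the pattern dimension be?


Formula: L_pattern = L_casting * (1 + shrinkage_rate/100)
Shrinkage factor = 1 + 1.1/100 = 1.011
L_pattern = 327 mm * 1.011 = 330.5970 mm

Final answer: 330.5970 mm


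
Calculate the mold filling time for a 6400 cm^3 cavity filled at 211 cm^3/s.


Formula: t_fill = V_mold / Q_flow
t = 6400 cm^3 / 211 cm^3/s = 30.3318 s

Final answer: 30.3318 s


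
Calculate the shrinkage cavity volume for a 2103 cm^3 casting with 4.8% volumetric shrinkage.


Formula: V_shrink = V_casting * shrinkage_pct / 100
V_shrink = 2103 cm^3 * 4.8 / 100 = 100.9440 cm^3


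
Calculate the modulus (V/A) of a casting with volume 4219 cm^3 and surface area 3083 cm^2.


Formula: Casting Modulus M = V / A
M = 4219 cm^3 / 3083 cm^2 = 1.3685 cm

1.3685 cm


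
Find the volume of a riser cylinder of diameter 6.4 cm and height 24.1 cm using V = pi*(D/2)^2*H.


Formula: V = pi * (D/2)^2 * H  (cylinder volume)
Radius = D/2 = 6.4/2 = 3.2 cm
V = pi * 3.2^2 * 24.1 = 775.2948 cm^3


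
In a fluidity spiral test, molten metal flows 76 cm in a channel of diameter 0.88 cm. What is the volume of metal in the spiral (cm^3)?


Formula: V = pi * (d/2)^2 * L  (cylinder volume)
Radius = 0.88/2 = 0.44 cm
V = pi * 0.44^2 * 76 = 46.2241 cm^3


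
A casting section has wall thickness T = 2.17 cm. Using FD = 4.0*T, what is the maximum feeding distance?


Formula: FD = 4.0 * T  (riser feeding-distance rule)
FD = 4.0 * 2.17 cm = 8.6800 cm

8.6800 cm


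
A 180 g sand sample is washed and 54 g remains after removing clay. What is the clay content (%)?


Formula: Clay% = (W_total - W_washed) / W_total * 100
Clay mass = 180 - 54 = 126 g
Clay% = 126 / 180 * 100 = 70.0000%

Final answer: 70.0000%


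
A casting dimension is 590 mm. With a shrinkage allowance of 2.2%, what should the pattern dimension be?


Formula: L_pattern = L_casting * (1 + shrinkage_rate/100)
Shrinkage factor = 1 + 2.2/100 = 1.022
L_pattern = 590 mm * 1.022 = 602.9800 mm

Answer: 602.9800 mm


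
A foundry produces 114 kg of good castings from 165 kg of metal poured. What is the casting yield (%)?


Formula: Casting Yield = (W_good / W_total) * 100
Yield = (114 kg / 165 kg) * 100 = 69.0909%

Final answer: 69.0909%


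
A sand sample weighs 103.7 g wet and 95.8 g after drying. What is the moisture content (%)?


Formula: MC = (W_wet - W_dry) / W_wet * 100
Water mass = 103.7 - 95.8 = 7.9 g
MC = 7.9 / 103.7 * 100 = 7.6181%

Answer: 7.6181%


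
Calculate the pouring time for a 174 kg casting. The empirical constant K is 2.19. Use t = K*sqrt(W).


Formula: t = K * sqrt(W)
sqrt(W) = sqrt(174) = 13.19091
t = 2.19 * 13.19091 = 28.8881 s

Answer: 28.8881 s


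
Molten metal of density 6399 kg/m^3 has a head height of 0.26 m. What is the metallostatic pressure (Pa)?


Formula: P = rho * g * h
rho * g = 6399 * 9.81 = 62774.19 N/m^3
P = 62774.19 * 0.26 = 16321.2894 Pa


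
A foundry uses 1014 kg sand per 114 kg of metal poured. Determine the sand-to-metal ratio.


Formula: Sand-to-Metal Ratio = W_sand / W_metal
Ratio = 1014 kg / 114 kg = 8.8947

Final answer: 8.8947


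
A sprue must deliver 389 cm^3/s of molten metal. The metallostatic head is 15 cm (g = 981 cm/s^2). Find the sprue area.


Formula: v = sqrt(2*g*h), A = Q/v
Velocity: v = sqrt(2 * 981 * 15) = sqrt(29430) = 171.5517 cm/s
Sprue area: A = Q / v = 389 / 171.5517 = 2.2675 cm^2

Final answer: 2.2675 cm^2


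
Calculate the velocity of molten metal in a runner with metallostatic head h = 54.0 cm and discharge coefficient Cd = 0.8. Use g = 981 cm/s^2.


Formula: v = Cd * sqrt(2 * g * h)  (Torricelli with discharge coefficient)
2*g*h = 2 * 981 * 54.0 = 105948.0 cm^2/s^2
sqrt(105948.0) = 325.49654 cm/s
v = 0.8 * 325.49654 = 260.3972 cm/s

Final answer: 260.3972 cm/s


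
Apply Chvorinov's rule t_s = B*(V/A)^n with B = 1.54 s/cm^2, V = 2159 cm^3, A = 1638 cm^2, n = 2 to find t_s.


Formula: t_s = B * (V/A)^n  (Chvorinov's rule, n=2)
Modulus M = V/A = 2159/1638 = 1.318071 cm
M^2 = 1.318071^2 = 1.737311 cm^2
t_s = 1.54 * 1.737311 = 2.6755 s

2.6755 s


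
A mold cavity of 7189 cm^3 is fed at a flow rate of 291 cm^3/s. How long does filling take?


Formula: t_fill = V_mold / Q_flow
t = 7189 cm^3 / 291 cm^3/s = 24.7045 s


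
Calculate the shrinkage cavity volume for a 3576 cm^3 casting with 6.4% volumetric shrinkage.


Formula: V_shrink = V_casting * shrinkage_pct / 100
V_shrink = 3576 cm^3 * 6.4 / 100 = 228.8640 cm^3


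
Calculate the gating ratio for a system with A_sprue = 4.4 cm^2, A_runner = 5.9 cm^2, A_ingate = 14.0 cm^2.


Sprue:Runner:Ingate = 1 : 5.9/4.4 : 14.0/4.4 = 1:1.34:3.18

1:1.34:3.18


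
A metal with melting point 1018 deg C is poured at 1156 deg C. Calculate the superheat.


Formula: Superheat = T_pour - T_melt
Superheat = 1156 - 1018 = 138 deg C

Answer: 138 deg C


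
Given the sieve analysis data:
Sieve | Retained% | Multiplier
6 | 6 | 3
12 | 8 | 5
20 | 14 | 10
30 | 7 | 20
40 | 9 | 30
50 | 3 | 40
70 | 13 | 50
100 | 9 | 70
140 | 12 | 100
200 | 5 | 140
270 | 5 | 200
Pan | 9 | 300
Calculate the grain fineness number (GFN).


Formula: GFN = sum(pct * multiplier) / sum(pct)
sum(pct * multiplier) = 7608
sum(pct) = 100
GFN = 7608 / 100 = 76.08

Answer: 76.08


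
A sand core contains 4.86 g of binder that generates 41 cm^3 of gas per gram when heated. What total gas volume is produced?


Formula: V_gas = W_binder * gas_evolution_rate
V = 4.86 g * 41 cm^3/g = 199.2600 cm^3

199.2600 cm^3


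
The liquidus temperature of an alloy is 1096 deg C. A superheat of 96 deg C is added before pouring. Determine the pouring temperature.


Formula: T_pour = T_melt + Superheat
T_pour = 1096 + 96 = 1192 deg C


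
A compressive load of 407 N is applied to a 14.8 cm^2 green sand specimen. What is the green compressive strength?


Formula: Compressive Strength = Force / Area
Strength = 407 N / 14.8 cm^2 = 27.5000 N/cm^2

Answer: 27.5000 N/cm^2


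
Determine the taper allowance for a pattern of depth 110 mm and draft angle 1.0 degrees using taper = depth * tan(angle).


Formula: taper = depth * tan(draft_angle)
tan(1.0 deg) = 0.0174551
taper = 110 mm * 0.0174551 = 1.9201 mm

Answer: 1.9201 mm


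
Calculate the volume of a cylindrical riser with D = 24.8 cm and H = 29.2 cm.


Formula: V = pi * (D/2)^2 * H  (cylinder volume)
Radius = D/2 = 24.8/2 = 12.4 cm
V = pi * 12.4^2 * 29.2 = 14105.0976 cm^3


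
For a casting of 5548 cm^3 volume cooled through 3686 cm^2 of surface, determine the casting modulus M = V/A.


Formula: Casting Modulus M = V / A
M = 5548 cm^3 / 3686 cm^2 = 1.5052 cm

Answer: 1.5052 cm


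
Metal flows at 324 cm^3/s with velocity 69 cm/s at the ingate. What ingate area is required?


Formula: A_ingate = Q / v  (continuity equation)
A = 324 cm^3/s / 69 cm/s = 4.6957 cm^2

4.6957 cm^2


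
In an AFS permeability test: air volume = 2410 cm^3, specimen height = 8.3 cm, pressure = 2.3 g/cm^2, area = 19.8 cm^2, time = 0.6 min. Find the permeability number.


Formula: Permeability Number P = (V * H) / (p * A * t)
Numerator: V * H = 2410 * 8.3 = 20003.0
Denominator: p * A * t = 2.3 * 19.8 * 0.6 = 27.324
P = 20003.0 / 27.324 = 732.0670

Final answer: 732.0670


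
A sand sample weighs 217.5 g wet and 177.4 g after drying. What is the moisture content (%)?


Formula: MC = (W_wet - W_dry) / W_wet * 100
Water mass = 217.5 - 177.4 = 40.1 g
MC = 40.1 / 217.5 * 100 = 18.4368%

18.4368%


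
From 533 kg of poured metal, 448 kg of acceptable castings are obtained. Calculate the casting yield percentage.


Formula: Casting Yield = (W_good / W_total) * 100
Yield = (448 kg / 533 kg) * 100 = 84.0525%

Answer: 84.0525%


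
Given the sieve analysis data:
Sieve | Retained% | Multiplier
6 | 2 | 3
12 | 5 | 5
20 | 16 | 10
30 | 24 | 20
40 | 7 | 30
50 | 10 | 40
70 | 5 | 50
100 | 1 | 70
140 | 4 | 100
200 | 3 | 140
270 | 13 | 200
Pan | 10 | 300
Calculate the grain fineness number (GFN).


Formula: GFN = sum(pct * multiplier) / sum(pct)
sum(pct * multiplier) = 8021
sum(pct) = 100
GFN = 8021 / 100 = 80.21


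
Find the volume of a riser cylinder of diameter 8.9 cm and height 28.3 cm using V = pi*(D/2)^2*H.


Formula: V = pi * (D/2)^2 * H  (cylinder volume)
Radius = D/2 = 8.9/2 = 4.45 cm
V = pi * 4.45^2 * 28.3 = 1760.5823 cm^3

Answer: 1760.5823 cm^3


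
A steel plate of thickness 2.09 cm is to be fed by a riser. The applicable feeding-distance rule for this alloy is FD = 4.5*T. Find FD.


Formula: FD = 4.5 * T  (riser feeding-distance rule)
FD = 4.5 * 2.09 cm = 9.4050 cm

9.4050 cm


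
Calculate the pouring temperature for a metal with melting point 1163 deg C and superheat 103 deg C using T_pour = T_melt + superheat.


Formula: T_pour = T_melt + Superheat
T_pour = 1163 + 103 = 1266 deg C

Final answer: 1266 deg C


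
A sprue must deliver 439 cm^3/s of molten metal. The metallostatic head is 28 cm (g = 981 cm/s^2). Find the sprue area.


Formula: v = sqrt(2*g*h), A = Q/v
Velocity: v = sqrt(2 * 981 * 28) = sqrt(54936) = 234.3843 cm/s
Sprue area: A = Q / v = 439 / 234.3843 = 1.8730 cm^2

Answer: 1.8730 cm^2


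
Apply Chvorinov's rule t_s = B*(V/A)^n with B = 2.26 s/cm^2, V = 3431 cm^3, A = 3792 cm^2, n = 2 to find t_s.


Formula: t_s = B * (V/A)^n  (Chvorinov's rule, n=2)
Modulus M = V/A = 3431/3792 = 0.904800 cm
M^2 = 0.904800^2 = 0.818663 cm^2
t_s = 2.26 * 0.818663 = 1.8502 s

Final answer: 1.8502 s


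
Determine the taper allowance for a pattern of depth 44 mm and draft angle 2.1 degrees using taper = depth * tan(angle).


Formula: taper = depth * tan(draft_angle)
tan(2.1 deg) = 0.0366683
taper = 44 mm * 0.0366683 = 1.6134 mm

Final answer: 1.6134 mm


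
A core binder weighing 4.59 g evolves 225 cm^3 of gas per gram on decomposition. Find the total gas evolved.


Formula: V_gas = W_binder * gas_evolution_rate
V = 4.59 g * 225 cm^3/g = 1032.7500 cm^3

Final answer: 1032.7500 cm^3


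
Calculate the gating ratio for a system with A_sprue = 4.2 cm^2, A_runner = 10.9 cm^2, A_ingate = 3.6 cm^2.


Sprue:Runner:Ingate = 1 : 10.9/4.2 : 3.6/4.2 = 1:2.60:0.86

1:2.60:0.86


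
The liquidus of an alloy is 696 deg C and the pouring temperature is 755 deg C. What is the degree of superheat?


Formula: Superheat = T_pour - T_melt
Superheat = 755 - 696 = 59 deg C


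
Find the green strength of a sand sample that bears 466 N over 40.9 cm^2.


Formula: Compressive Strength = Force / Area
Strength = 466 N / 40.9 cm^2 = 11.3936 N/cm^2


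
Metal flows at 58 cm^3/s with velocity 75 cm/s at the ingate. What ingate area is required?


Formula: A_ingate = Q / v  (continuity equation)
A = 58 cm^3/s / 75 cm/s = 0.7733 cm^2


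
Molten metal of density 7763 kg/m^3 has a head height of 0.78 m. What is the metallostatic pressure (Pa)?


Formula: P = rho * g * h
rho * g = 7763 * 9.81 = 76155.03 N/m^3
P = 76155.03 * 0.78 = 59400.9234 Pa


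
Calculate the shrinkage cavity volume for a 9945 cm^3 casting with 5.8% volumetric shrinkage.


Formula: V_shrink = V_casting * shrinkage_pct / 100
V_shrink = 9945 cm^3 * 5.8 / 100 = 576.8100 cm^3

Answer: 576.8100 cm^3


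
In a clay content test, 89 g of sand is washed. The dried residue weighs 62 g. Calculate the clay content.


Formula: Clay% = (W_total - W_washed) / W_total * 100
Clay mass = 89 - 62 = 27 g
Clay% = 27 / 89 * 100 = 30.3371%

Answer: 30.3371%


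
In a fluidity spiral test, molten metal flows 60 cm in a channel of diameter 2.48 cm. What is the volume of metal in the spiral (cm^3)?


Formula: V = pi * (d/2)^2 * L  (cylinder volume)
Radius = 2.48/2 = 1.24 cm
V = pi * 1.24^2 * 60 = 289.8308 cm^3

Final answer: 289.8308 cm^3


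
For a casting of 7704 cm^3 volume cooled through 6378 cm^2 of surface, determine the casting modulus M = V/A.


Formula: Casting Modulus M = V / A
M = 7704 cm^3 / 6378 cm^2 = 1.2079 cm

Final answer: 1.2079 cm


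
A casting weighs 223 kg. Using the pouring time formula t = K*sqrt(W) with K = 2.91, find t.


Formula: t = K * sqrt(W)
sqrt(W) = sqrt(223) = 14.93318
t = 2.91 * 14.93318 = 43.4556 s

Final answer: 43.4556 s


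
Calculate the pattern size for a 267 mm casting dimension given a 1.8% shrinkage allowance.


Formula: L_pattern = L_casting * (1 + shrinkage_rate/100)
Shrinkage factor = 1 + 1.8/100 = 1.018
L_pattern = 267 mm * 1.018 = 271.8060 mm


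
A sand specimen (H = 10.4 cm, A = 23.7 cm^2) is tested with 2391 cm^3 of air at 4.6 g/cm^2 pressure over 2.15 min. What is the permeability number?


Formula: Permeability Number P = (V * H) / (p * A * t)
Numerator: V * H = 2391 * 10.4 = 24866.4
Denominator: p * A * t = 4.6 * 23.7 * 2.15 = 234.393
P = 24866.4 / 234.393 = 106.0885


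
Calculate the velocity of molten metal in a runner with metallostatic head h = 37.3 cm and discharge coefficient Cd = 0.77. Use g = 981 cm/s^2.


Formula: v = Cd * sqrt(2 * g * h)  (Torricelli with discharge coefficient)
2*g*h = 2 * 981 * 37.3 = 73182.6 cm^2/s^2
sqrt(73182.6) = 270.52283 cm/s
v = 0.77 * 270.52283 = 208.3026 cm/s

208.3026 cm/s


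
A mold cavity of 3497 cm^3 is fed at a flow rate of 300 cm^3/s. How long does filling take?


Formula: t_fill = V_mold / Q_flow
t = 3497 cm^3 / 300 cm^3/s = 11.6567 s


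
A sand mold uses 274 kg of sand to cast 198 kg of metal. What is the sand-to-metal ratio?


Formula: Sand-to-Metal Ratio = W_sand / W_metal
Ratio = 274 kg / 198 kg = 1.3838

Answer: 1.3838


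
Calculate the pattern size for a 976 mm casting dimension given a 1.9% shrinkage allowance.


Formula: L_pattern = L_casting * (1 + shrinkage_rate/100)
Shrinkage factor = 1 + 1.9/100 = 1.019
L_pattern = 976 mm * 1.019 = 994.5440 mm

994.5440 mm


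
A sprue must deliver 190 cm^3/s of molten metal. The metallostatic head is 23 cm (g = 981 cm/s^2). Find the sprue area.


Formula: v = sqrt(2*g*h), A = Q/v
Velocity: v = sqrt(2 * 981 * 23) = sqrt(45126) = 212.4288 cm/s
Sprue area: A = Q / v = 190 / 212.4288 = 0.8944 cm^2

0.8944 cm^2


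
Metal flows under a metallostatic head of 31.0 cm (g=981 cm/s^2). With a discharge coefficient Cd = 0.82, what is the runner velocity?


Formula: v = Cd * sqrt(2 * g * h)  (Torricelli with discharge coefficient)
2*g*h = 2 * 981 * 31.0 = 60822.0 cm^2/s^2
sqrt(60822.0) = 246.62117 cm/s
v = 0.82 * 246.62117 = 202.2294 cm/s

202.2294 cm/s


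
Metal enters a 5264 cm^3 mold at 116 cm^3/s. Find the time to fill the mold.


Formula: t_fill = V_mold / Q_flow
t = 5264 cm^3 / 116 cm^3/s = 45.3793 s

Answer: 45.3793 s


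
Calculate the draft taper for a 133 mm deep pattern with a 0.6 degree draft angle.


Formula: taper = depth * tan(draft_angle)
tan(0.6 deg) = 0.0104724
taper = 133 mm * 0.0104724 = 1.3928 mm

Final answer: 1.3928 mm


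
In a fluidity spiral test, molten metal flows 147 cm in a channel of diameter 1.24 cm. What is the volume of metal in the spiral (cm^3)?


Formula: V = pi * (d/2)^2 * L  (cylinder volume)
Radius = 1.24/2 = 0.62 cm
V = pi * 0.62^2 * 147 = 177.5213 cm^3

Answer: 177.5213 cm^3


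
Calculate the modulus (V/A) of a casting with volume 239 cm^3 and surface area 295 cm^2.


Formula: Casting Modulus M = V / A
M = 239 cm^3 / 295 cm^2 = 0.8102 cm


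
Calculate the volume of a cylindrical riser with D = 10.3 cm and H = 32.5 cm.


Formula: V = pi * (D/2)^2 * H  (cylinder volume)
Radius = D/2 = 10.3/2 = 5.15 cm
V = pi * 5.15^2 * 32.5 = 2707.9940 cm^3

Final answer: 2707.9940 cm^3


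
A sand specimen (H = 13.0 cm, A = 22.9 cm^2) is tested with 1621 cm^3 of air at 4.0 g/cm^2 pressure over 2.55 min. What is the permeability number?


Formula: Permeability Number P = (V * H) / (p * A * t)
Numerator: V * H = 1621 * 13.0 = 21073.0
Denominator: p * A * t = 4.0 * 22.9 * 2.55 = 233.58
P = 21073.0 / 233.58 = 90.2175

90.2175


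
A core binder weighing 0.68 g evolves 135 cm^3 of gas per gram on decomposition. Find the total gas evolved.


Formula: V_gas = W_binder * gas_evolution_rate
V = 0.68 g * 135 cm^3/g = 91.8000 cm^3

Final answer: 91.8000 cm^3


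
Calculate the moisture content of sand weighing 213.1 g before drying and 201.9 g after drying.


Formula: MC = (W_wet - W_dry) / W_wet * 100
Water mass = 213.1 - 201.9 = 11.2 g
MC = 11.2 / 213.1 * 100 = 5.2557%

5.2557%


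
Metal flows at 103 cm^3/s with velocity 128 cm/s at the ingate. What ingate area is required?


Formula: A_ingate = Q / v  (continuity equation)
A = 103 cm^3/s / 128 cm/s = 0.8047 cm^2

Answer: 0.8047 cm^2


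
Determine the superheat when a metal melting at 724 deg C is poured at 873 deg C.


Formula: Superheat = T_pour - T_melt
Superheat = 873 - 724 = 149 deg C

149 deg C


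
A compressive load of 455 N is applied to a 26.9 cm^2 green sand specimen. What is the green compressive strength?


Formula: Compressive Strength = Force / Area
Strength = 455 N / 26.9 cm^2 = 16.9145 N/cm^2

Final answer: 16.9145 N/cm^2


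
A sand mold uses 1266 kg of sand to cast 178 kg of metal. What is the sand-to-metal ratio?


Formula: Sand-to-Metal Ratio = W_sand / W_metal
Ratio = 1266 kg / 178 kg = 7.1124


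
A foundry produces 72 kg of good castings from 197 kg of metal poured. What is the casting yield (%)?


Formula: Casting Yield = (W_good / W_total) * 100
Yield = (72 kg / 197 kg) * 100 = 36.5482%


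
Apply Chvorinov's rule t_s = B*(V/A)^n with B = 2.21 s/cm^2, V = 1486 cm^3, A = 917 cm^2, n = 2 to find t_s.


Formula: t_s = B * (V/A)^n  (Chvorinov's rule, n=2)
Modulus M = V/A = 1486/917 = 1.620502 cm
M^2 = 1.620502^2 = 2.626027 cm^2
t_s = 2.21 * 2.626027 = 5.8035 s

5.8035 s


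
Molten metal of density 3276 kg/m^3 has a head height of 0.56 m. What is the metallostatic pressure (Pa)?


Formula: P = rho * g * h
rho * g = 3276 * 9.81 = 32137.56 N/m^3
P = 32137.56 * 0.56 = 17997.0336 Pa

17997.0336 Pa


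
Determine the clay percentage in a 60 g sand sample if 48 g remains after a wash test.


Formula: Clay% = (W_total - W_washed) / W_total * 100
Clay mass = 60 - 48 = 12 g
Clay% = 12 / 60 * 100 = 20.0000%

Final answer: 20.0000%


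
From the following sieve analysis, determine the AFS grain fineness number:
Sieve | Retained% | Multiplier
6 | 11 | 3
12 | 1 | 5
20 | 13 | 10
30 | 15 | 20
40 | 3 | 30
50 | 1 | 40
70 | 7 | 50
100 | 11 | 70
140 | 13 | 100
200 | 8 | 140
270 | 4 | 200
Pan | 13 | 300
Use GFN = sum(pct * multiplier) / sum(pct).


Formula: GFN = sum(pct * multiplier) / sum(pct)
sum(pct * multiplier) = 8838
sum(pct) = 100
GFN = 8838 / 100 = 88.38

Answer: 88.38


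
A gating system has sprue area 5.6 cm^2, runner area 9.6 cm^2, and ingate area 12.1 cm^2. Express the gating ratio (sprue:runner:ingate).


Sprue:Runner:Ingate = 1 : 9.6/5.6 : 12.1/5.6 = 1:1.71:2.16

1:1.71:2.16


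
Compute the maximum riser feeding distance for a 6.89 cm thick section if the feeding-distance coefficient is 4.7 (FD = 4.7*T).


Formula: FD = 4.7 * T  (riser feeding-distance rule)
FD = 4.7 * 6.89 cm = 32.3830 cm

32.3830 cm


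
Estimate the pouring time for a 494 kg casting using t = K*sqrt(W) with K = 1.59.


Formula: t = K * sqrt(W)
sqrt(W) = sqrt(494) = 22.22611
t = 1.59 * 22.22611 = 35.3395 s

Answer: 35.3395 s


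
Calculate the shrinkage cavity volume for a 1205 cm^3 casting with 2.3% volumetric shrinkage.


Formula: V_shrink = V_casting * shrinkage_pct / 100
V_shrink = 1205 cm^3 * 2.3 / 100 = 27.7150 cm^3


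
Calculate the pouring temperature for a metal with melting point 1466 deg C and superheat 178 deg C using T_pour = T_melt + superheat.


Formula: T_pour = T_melt + Superheat
T_pour = 1466 + 178 = 1644 deg C

1644 deg C


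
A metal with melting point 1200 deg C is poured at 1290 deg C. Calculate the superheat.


Formula: Superheat = T_pour - T_melt
Superheat = 1290 - 1200 = 90 deg C


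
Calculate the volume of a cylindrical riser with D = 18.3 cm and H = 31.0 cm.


Formula: V = pi * (D/2)^2 * H  (cylinder volume)
Radius = D/2 = 18.3/2 = 9.15 cm
V = pi * 9.15^2 * 31.0 = 8153.6817 cm^3

Final answer: 8153.6817 cm^3


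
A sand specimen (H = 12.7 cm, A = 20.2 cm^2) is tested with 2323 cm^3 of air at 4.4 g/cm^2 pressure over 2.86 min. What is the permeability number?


Formula: Permeability Number P = (V * H) / (p * A * t)
Numerator: V * H = 2323 * 12.7 = 29502.1
Denominator: p * A * t = 4.4 * 20.2 * 2.86 = 254.1968
P = 29502.1 / 254.1968 = 116.0601

116.0601


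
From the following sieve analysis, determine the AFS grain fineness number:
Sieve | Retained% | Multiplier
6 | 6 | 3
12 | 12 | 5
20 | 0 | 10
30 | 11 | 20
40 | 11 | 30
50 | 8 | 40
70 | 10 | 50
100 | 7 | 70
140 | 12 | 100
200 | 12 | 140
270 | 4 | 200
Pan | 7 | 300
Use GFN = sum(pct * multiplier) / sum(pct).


Formula: GFN = sum(pct * multiplier) / sum(pct)
sum(pct * multiplier) = 7718
sum(pct) = 100
GFN = 7718 / 100 = 77.18

Final answer: 77.18


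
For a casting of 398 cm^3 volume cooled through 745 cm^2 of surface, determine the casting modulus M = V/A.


Formula: Casting Modulus M = V / A
M = 398 cm^3 / 745 cm^2 = 0.5342 cm

Final answer: 0.5342 cm


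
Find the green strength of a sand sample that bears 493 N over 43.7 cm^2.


Formula: Compressive Strength = Force / Area
Strength = 493 N / 43.7 cm^2 = 11.2815 N/cm^2

Final answer: 11.2815 N/cm^2


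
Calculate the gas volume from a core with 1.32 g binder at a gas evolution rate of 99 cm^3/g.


Formula: V_gas = W_binder * gas_evolution_rate
V = 1.32 g * 99 cm^3/g = 130.6800 cm^3

130.6800 cm^3


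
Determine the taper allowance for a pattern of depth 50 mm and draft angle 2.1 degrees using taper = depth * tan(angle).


Formula: taper = depth * tan(draft_angle)
tan(2.1 deg) = 0.0366683
taper = 50 mm * 0.0366683 = 1.8334 mm

1.8334 mm


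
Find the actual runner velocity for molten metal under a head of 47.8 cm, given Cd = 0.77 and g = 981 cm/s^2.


Formula: v = Cd * sqrt(2 * g * h)  (Torricelli with discharge coefficient)
2*g*h = 2 * 981 * 47.8 = 93783.6 cm^2/s^2
sqrt(93783.6) = 306.24108 cm/s
v = 0.77 * 306.24108 = 235.8056 cm/s

Answer: 235.8056 cm/s


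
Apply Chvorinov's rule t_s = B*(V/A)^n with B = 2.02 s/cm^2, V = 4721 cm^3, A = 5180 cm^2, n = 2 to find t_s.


Formula: t_s = B * (V/A)^n  (Chvorinov's rule, n=2)
Modulus M = V/A = 4721/5180 = 0.911390 cm
M^2 = 0.911390^2 = 0.830632 cm^2
t_s = 2.02 * 0.830632 = 1.6779 s


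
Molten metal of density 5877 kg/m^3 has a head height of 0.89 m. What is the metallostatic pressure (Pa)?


Formula: P = rho * g * h
rho * g = 5877 * 9.81 = 57653.37 N/m^3
P = 57653.37 * 0.89 = 51311.4993 Pa


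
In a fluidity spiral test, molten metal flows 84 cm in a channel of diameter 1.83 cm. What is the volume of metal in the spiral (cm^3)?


Formula: V = pi * (d/2)^2 * L  (cylinder volume)
Radius = 1.83/2 = 0.915 cm
V = pi * 0.915^2 * 84 = 220.9385 cm^3

Answer: 220.9385 cm^3


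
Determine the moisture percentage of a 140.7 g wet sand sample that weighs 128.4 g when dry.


Formula: MC = (W_wet - W_dry) / W_wet * 100
Water mass = 140.7 - 128.4 = 12.3 g
MC = 12.3 / 140.7 * 100 = 8.7420%

Final answer: 8.7420%


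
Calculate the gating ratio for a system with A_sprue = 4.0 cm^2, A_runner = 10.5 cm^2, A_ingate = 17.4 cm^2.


Sprue:Runner:Ingate = 1 : 10.5/4.0 : 17.4/4.0 = 1:2.63:4.35

Final answer: 1:2.63:4.35


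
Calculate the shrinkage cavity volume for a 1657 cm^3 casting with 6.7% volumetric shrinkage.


Formula: V_shrink = V_casting * shrinkage_pct / 100
V_shrink = 1657 cm^3 * 6.7 / 100 = 111.0190 cm^3

Final answer: 111.0190 cm^3


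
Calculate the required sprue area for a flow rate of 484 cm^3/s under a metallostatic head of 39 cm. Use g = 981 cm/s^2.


Formula: v = sqrt(2*g*h), A = Q/v
Velocity: v = sqrt(2 * 981 * 39) = sqrt(76518) = 276.6189 cm/s
Sprue area: A = Q / v = 484 / 276.6189 = 1.7497 cm^2

Final answer: 1.7497 cm^2


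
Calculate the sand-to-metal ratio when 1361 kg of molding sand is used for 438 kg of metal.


Formula: Sand-to-Metal Ratio = W_sand / W_metal
Ratio = 1361 kg / 438 kg = 3.1073

Answer: 3.1073


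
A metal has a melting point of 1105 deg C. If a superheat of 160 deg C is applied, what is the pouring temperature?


Formula: T_pour = T_melt + Superheat
T_pour = 1105 + 160 = 1265 deg C


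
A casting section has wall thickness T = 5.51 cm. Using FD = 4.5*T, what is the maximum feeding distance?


Formula: FD = 4.5 * T  (riser feeding-distance rule)
FD = 4.5 * 5.51 cm = 24.7950 cm

Answer: 24.7950 cm


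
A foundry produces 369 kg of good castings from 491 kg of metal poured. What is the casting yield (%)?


Formula: Casting Yield = (W_good / W_total) * 100
Yield = (369 kg / 491 kg) * 100 = 75.1527%

Answer: 75.1527%
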